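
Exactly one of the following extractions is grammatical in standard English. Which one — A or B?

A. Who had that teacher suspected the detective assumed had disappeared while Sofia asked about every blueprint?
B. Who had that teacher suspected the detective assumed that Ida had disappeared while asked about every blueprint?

A

In B, the wh-phrase is extracted from inside an adjunct island (introduced by "while"), which blocks movement.
In A, the extraction path crosses only that-complement boundaries, which are transparent.
So A is grammatical.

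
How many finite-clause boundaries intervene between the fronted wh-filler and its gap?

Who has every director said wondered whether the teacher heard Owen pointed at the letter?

1

"who" is extracted from the subject of "wondered".
Boundaries crossed, outermost first: [Ø] — 1 in total.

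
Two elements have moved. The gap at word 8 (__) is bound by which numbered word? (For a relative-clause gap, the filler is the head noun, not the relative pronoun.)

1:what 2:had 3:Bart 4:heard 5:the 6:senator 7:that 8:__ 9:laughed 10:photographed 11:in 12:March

The marked gap is inside the relative clause, the subject of "laughed".
Its filler is the head noun "senator" (via "that"), at word 6.
(The other dependency links word 1 to a gap after word 10.)

6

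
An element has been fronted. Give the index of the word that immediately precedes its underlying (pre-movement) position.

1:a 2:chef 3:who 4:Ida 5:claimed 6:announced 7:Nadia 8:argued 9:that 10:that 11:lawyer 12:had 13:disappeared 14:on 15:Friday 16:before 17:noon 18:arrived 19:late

5

The displaced element is "a chef" (word 2).
It is linked across 1 clause boundary (Ø).
It functions as the subject of "announced", so the gap sits immediately after word 5 ("claimed").
Base order: Ida claimed that a chef announced Nadia argued that that lawyer had disappeared on Friday before noon.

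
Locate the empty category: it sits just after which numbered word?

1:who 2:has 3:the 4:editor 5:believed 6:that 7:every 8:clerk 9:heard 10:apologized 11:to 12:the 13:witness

9

The displaced element is "who" (word 1).
It is linked across 2 clause boundaries (that → Ø).
It functions as the subject of "apologized", so the gap sits immediately after word 9 ("heard").
Base order: The editor has believed that every clerk heard who apologized to the witness.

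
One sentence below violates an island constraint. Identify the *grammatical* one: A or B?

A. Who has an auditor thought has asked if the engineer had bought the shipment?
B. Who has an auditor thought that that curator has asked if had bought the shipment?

In B, the wh-phrase is extracted from inside a wh-island (introduced by "if"), which blocks movement.
In A, the extraction path crosses only that-complement boundaries, which are transparent.
So A is grammatical.

A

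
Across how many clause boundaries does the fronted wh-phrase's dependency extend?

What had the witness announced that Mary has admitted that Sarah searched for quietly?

"what" is extracted from the PP object of "searched".
Boundaries crossed, outermost first: [that], [that] — 2 in total.

2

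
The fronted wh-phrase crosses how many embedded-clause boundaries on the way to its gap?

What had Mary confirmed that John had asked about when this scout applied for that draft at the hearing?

"what" is extracted from the PP object of "asked".
Boundaries crossed, outermost first: [that] — 1 in total.

1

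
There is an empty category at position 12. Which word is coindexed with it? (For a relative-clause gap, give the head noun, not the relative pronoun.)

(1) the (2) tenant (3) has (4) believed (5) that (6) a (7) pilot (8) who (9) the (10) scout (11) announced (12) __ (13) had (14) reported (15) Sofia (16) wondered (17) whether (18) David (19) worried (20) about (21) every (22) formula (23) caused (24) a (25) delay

7

The gap at 12 is the subject of "reported", inside a relative clause.
The relative pronoun is "who" (word 8); it is bound by the head noun immediately before it.
Its filler is the head noun "pilot", at word 7.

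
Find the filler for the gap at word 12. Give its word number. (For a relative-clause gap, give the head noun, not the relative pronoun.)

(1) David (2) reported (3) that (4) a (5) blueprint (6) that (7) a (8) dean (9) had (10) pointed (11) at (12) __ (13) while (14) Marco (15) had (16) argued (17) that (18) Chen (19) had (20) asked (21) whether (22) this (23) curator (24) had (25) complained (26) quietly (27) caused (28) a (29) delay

5

The gap at 12 is the prepositional object of "pointed", inside a relative clause.
The relative pronoun is "that" (word 6); it is bound by the head noun immediately before it.
Its filler is the head noun "blueprint", at word 5.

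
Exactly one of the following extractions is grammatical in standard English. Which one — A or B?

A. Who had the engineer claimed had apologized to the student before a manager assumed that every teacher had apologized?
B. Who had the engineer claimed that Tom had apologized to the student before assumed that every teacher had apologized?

In B, the wh-phrase is extracted from inside an adjunct island (introduced by "before"), which blocks movement.
In A, the extraction path crosses only that-complement boundaries, which are transparent.
So A is grammatical.

A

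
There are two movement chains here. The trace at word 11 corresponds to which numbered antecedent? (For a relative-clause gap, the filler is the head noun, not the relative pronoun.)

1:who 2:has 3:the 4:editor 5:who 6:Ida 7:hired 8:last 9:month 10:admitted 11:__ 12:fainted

1

The marked gap is the subject of "fainted".
Its filler is the fronted wh-phrase "who", at word 1.
(The other dependency links word 4 to a gap after word 7.)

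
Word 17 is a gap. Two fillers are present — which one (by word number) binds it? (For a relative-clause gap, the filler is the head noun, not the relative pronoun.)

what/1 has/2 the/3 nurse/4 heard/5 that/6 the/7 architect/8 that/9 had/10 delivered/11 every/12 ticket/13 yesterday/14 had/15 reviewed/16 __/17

The marked gap is the direct object of "reviewed".
Its filler is the fronted wh-phrase "what", at word 1.
(The other dependency links word 8 to a gap after word 9.)

1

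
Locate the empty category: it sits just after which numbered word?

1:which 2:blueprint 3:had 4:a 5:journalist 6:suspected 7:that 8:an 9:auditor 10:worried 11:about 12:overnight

11

The displaced element is "which blueprint" (word 2).
It is linked across 1 clause boundary (that).
It functions as the object of the preposition "about" of "worried", so the gap sits immediately after word 11 ("about").
Base order: A journalist had suspected that an auditor worried about which blueprint overnight.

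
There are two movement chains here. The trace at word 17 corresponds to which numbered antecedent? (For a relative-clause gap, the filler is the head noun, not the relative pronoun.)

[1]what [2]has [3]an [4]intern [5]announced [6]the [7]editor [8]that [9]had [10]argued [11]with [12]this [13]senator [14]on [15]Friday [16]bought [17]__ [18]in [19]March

The marked gap is the direct object of "bought".
Its filler is the fronted wh-phrase "what", at word 1.
(The other dependency links word 7 to a gap after word 8.)

1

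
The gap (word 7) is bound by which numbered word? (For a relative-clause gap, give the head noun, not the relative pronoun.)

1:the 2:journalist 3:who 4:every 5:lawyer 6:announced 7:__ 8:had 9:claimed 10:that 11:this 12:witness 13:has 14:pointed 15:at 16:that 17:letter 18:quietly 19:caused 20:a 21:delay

The gap at 7 is the subject of "claimed", inside a relative clause.
The relative pronoun is "who" (word 3); it is bound by the head noun immediately before it.
Its filler is the head noun "journalist", at word 2.

2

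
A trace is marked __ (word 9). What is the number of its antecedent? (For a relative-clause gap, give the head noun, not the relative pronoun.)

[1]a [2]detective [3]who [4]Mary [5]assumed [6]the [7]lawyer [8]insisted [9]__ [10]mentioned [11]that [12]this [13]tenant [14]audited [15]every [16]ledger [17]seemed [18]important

The gap at 9 is the subject of "mentioned", inside a relative clause.
The relative pronoun is "who" (word 3); it is bound by the head noun immediately before it.
Its filler is the head noun "detective", at word 2.

2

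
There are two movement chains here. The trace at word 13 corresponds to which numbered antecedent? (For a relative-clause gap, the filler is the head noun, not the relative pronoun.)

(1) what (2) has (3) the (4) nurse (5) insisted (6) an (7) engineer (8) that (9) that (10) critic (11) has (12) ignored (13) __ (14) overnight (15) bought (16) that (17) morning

The marked gap is inside the relative clause, the direct object of "ignored".
Its filler is the head noun "engineer" (via "that"), at word 7.
(The other dependency links word 1 to a gap after word 15.)

7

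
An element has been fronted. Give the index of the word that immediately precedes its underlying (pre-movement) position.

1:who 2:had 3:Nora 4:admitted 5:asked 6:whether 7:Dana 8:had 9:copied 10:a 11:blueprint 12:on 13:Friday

The displaced element is "who" (word 1).
It is linked across 1 clause boundary (Ø).
It functions as the subject of "asked", so the gap sits immediately after word 4 ("admitted").
Base order: Nora had admitted who asked whether Dana had copied a blueprint on Friday.

4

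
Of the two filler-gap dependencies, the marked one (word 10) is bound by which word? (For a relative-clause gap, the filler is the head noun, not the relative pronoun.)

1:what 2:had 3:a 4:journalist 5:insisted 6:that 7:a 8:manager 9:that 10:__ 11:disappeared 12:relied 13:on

The marked gap is inside the relative clause, the subject of "disappeared".
Its filler is the head noun "manager" (via "that"), at word 8.
(The other dependency links word 1 to a gap after word 13.)

8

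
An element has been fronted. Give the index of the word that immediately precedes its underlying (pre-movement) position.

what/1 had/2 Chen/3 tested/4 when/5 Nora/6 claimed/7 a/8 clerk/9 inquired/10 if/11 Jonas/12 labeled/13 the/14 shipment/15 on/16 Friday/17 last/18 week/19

4

The displaced element is "what" (word 1).
It functions as the direct object of "tested", so the gap sits immediately after word 4 ("tested").
Base order: Chen had tested what when Nora claimed a clerk inquired if Jonas labeled the shipment on Friday last week.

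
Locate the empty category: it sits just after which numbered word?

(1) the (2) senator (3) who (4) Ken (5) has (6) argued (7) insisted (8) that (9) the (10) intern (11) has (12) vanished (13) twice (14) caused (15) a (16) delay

The displaced element is "the senator" (word 2).
It is linked across 1 clause boundary (Ø).
It functions as the subject of "insisted", so the gap sits immediately after word 6 ("argued").
Base order: Ken has argued that the senator insisted that the intern has vanished twice.

6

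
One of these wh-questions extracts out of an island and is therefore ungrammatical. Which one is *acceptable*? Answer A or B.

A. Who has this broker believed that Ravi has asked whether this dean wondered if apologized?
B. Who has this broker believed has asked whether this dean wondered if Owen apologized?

In A, the wh-phrase is extracted from inside a wh-island (introduced by "whether"), which blocks movement.
In B, the extraction path crosses only that-complement boundaries, which are transparent.
So B is grammatical.

B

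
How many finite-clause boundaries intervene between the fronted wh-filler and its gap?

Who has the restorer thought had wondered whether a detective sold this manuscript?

"who" is extracted from the subject of "wondered".
Boundaries crossed, outermost first: [Ø] — 1 in total.

1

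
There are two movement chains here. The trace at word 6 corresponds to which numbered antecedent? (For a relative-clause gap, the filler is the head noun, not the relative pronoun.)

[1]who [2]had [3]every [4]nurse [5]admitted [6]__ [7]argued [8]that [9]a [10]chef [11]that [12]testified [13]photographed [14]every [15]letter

The marked gap is the subject of "argued".
Its filler is the fronted wh-phrase "who", at word 1.
(The other dependency links word 10 to a gap after word 11.)

1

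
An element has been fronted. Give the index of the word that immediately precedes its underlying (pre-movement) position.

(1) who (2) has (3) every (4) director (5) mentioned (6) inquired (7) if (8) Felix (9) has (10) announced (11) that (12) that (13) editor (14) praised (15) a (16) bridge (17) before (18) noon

5

The displaced element is "who" (word 1).
It is linked across 1 clause boundary (Ø).
It functions as the subject of "inquired", so the gap sits immediately after word 5 ("mentioned").
Base order: Every director has mentioned who inquired if Felix has announced that that editor praised a bridge before noon.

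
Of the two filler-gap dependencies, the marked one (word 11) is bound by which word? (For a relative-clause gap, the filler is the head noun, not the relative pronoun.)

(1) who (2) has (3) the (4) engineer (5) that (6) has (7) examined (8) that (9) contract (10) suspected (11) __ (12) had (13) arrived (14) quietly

The marked gap is the subject of "arrived".
Its filler is the fronted wh-phrase "who", at word 1.
(The other dependency links word 4 to a gap after word 5.)

1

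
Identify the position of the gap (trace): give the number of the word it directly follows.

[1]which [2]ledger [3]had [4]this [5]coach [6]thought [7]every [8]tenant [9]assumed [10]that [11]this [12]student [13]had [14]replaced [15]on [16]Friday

14

The displaced element is "which ledger" (word 2).
It is linked across 2 clause boundaries (Ø → that).
It functions as the direct object of "replaced", so the gap sits immediately after word 14 ("replaced").
Base order: This coach had thought every tenant assumed that this student had replaced which ledger on Friday.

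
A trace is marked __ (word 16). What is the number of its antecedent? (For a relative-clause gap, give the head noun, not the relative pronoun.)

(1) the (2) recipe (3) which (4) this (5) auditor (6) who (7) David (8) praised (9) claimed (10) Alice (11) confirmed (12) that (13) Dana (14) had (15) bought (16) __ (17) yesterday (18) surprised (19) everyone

2

The gap at 16 is the object of "bought", inside a relative clause.
The relative pronoun is "which" (word 3); it is bound by the head noun immediately before it.
Its filler is the head noun "recipe", at word 2.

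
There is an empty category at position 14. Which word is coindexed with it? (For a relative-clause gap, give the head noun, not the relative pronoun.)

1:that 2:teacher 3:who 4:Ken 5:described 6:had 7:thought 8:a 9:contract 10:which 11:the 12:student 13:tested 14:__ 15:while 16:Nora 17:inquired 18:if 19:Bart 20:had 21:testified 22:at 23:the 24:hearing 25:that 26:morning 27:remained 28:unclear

The gap at 14 is the object of "tested", inside a relative clause.
The relative pronoun is "which" (word 10); it is bound by the head noun immediately before it.
Its filler is the head noun "contract", at word 9.

9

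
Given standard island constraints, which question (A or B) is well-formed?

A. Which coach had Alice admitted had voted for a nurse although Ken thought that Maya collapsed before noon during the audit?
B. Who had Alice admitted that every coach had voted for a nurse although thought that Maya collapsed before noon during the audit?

In B, the wh-phrase is extracted from inside an adjunct island (introduced by "although"), which blocks movement.
In A, the extraction path crosses only that-complement boundaries, which are transparent.
So A is grammatical.

A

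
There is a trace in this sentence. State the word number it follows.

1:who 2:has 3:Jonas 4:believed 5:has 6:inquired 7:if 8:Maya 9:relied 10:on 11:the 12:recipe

4

The displaced element is "who" (word 1).
It is linked across 1 clause boundary (Ø).
It functions as the subject of "inquired", so the gap sits immediately after word 4 ("believed").
Base order: Jonas has believed who has inquired if Maya relied on the recipe.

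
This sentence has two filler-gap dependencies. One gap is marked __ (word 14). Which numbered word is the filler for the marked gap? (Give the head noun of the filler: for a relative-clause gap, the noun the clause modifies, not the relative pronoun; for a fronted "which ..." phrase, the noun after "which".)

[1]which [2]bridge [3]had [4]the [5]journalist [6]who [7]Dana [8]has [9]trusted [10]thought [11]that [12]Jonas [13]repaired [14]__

2

The marked gap is the direct object of "repaired".
Its filler is the fronted wh-phrase "which bridge", at word 2.
(The other dependency links word 5 to a gap after word 9.)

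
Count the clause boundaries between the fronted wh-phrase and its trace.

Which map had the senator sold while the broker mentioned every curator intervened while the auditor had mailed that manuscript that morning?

"which map" originates inside the matrix clause — no clause boundary is crossed.

0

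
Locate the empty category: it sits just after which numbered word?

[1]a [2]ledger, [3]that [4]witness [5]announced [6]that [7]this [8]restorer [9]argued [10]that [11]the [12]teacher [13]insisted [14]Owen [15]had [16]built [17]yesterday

The displaced element is "a ledger" (word 2).
It is linked across 3 clause boundaries (that → that → Ø).
It functions as the direct object of "built", so the gap sits immediately after word 16 ("built").
Base order: That witness announced that this restorer argued that the teacher insisted Owen had built a ledger yesterday.

16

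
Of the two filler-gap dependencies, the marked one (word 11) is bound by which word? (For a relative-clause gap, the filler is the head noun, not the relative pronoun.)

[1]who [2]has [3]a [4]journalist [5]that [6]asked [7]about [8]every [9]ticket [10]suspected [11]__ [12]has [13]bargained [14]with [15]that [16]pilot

1

The marked gap is the subject of "bargained".
Its filler is the fronted wh-phrase "who", at word 1.
(The other dependency links word 4 to a gap after word 5.)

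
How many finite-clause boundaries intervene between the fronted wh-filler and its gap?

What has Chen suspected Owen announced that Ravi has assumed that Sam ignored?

3

"what" is extracted from the object of "ignored".
Boundaries crossed, outermost first: [Ø], [that], [that] — 3 in total.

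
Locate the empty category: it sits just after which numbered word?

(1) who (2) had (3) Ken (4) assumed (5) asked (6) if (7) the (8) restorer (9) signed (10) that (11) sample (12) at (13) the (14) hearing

4

The displaced element is "who" (word 1).
It is linked across 1 clause boundary (Ø).
It functions as the subject of "asked", so the gap sits immediately after word 4 ("assumed").
Base order: Ken had assumed that who asked if the restorer signed that sample at the hearing.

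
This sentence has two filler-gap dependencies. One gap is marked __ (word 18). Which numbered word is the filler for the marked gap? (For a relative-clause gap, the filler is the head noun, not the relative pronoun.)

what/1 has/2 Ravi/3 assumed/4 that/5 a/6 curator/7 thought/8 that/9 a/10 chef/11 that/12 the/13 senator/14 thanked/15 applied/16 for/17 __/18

The marked gap is the object of the preposition "for" of "applied".
Its filler is the fronted wh-phrase "what", at word 1.
(The other dependency links word 11 to a gap after word 15.)

1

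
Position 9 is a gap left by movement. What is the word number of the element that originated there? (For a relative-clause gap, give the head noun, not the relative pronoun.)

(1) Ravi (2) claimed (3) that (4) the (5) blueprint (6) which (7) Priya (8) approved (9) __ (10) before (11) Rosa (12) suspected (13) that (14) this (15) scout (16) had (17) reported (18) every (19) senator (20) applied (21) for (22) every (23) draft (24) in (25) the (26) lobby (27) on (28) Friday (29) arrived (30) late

5

The gap at 9 is the object of "approved", inside a relative clause.
The relative pronoun is "which" (word 6); it is bound by the head noun immediately before it.
Its filler is the head noun "blueprint", at word 5.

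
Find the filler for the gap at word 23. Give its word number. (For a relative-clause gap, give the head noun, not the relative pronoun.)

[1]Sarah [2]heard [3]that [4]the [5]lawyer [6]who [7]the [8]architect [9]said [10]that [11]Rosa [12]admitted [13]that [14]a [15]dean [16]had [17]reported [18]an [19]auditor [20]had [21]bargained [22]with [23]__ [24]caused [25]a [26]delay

The gap at 23 is the prepositional object of "bargained", inside a relative clause.
The relative pronoun is "who" (word 6); it is bound by the head noun immediately before it.
Its filler is the head noun "lawyer", at word 5.

5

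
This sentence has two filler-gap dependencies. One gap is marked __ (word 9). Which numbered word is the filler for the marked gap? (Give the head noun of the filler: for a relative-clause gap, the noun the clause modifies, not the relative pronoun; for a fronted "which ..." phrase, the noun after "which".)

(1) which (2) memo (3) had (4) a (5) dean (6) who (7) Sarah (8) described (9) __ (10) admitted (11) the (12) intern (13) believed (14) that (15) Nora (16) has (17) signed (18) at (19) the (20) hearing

5

The marked gap is inside the relative clause, the direct object of "described".
Its filler is the head noun "dean" (via "who"), at word 5.
(The other dependency links word 2 to a gap after word 17.)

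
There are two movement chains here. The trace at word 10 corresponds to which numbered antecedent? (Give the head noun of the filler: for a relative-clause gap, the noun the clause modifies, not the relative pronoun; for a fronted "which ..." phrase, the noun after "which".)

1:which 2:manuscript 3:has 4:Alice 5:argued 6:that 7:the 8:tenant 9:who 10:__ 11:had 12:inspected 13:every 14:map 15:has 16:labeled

The marked gap is inside the relative clause, the subject of "inspected".
Its filler is the head noun "tenant" (via "who"), at word 8.
(The other dependency links word 2 to a gap after word 16.)

8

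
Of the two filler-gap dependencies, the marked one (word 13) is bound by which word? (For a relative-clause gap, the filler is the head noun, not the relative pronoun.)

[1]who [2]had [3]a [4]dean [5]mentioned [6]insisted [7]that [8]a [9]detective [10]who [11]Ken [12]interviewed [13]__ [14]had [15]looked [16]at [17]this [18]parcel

The marked gap is inside the relative clause, the direct object of "interviewed".
Its filler is the head noun "detective" (via "who"), at word 9.
(The other dependency links word 1 to a gap after word 5.)

9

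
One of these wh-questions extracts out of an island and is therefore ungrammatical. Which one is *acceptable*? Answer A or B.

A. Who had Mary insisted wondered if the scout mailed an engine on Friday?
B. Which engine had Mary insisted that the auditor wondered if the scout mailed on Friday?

In B, the wh-phrase is extracted from inside a wh-island (introduced by "if"), which blocks movement.
In A, the extraction path crosses only that-complement boundaries, which are transparent.
So A is grammatical.

A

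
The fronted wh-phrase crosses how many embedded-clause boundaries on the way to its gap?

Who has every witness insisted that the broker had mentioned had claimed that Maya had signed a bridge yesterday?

2

"who" is extracted from the subject of "claimed".
Boundaries crossed, outermost first: [that], [Ø] — 2 in total.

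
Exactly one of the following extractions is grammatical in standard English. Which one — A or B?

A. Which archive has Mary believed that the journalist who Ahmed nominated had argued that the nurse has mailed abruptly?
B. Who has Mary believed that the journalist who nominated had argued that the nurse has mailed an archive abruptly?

In B, the wh-phrase is extracted from inside a complex-NP island (relative clause) (introduced by "who"), which blocks movement.
In A, the extraction path crosses only that-complement boundaries, which are transparent.
So A is grammatical.

A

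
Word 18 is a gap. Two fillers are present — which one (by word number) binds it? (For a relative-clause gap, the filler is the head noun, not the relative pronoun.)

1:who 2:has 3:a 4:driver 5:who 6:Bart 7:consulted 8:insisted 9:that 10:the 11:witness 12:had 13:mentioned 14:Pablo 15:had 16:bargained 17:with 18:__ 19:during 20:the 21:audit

1

The marked gap is the object of the preposition "with" of "bargained".
Its filler is the fronted wh-phrase "who", at word 1.
(The other dependency links word 4 to a gap after word 7.)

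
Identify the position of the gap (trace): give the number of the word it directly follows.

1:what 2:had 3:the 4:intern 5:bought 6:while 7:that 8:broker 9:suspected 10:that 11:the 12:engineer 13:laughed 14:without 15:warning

The displaced element is "what" (word 1).
It functions as the direct object of "bought", so the gap sits immediately after word 5 ("bought").
Base order: The intern had bought what while that broker suspected that the engineer laughed without warning.

5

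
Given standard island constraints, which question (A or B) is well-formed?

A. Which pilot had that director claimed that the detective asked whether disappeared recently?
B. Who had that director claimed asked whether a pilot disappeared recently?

B

In A, the wh-phrase is extracted from inside a wh-island (introduced by "whether"), which blocks movement.
In B, the extraction path crosses only that-complement boundaries, which are transparent.
So B is grammatical.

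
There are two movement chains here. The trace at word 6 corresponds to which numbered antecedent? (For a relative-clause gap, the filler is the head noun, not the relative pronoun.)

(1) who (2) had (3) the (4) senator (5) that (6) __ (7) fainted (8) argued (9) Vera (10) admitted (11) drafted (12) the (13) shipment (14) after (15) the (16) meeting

The marked gap is inside the relative clause, the subject of "fainted".
Its filler is the head noun "senator" (via "that"), at word 4.
(The other dependency links word 1 to a gap after word 10.)

4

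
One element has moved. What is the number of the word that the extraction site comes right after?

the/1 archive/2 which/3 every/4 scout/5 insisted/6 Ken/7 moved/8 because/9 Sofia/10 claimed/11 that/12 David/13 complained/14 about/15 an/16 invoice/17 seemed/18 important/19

The displaced element is "the archive" (word 2).
It is linked across 1 clause boundary (Ø).
It functions as the direct object of "moved", so the gap sits immediately after word 8 ("moved").
Base order: Every scout insisted Ken moved the archive because Sofia claimed that David complained about an invoice.

8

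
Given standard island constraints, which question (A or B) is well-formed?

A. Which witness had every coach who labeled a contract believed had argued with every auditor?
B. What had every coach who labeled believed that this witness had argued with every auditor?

A

In B, the wh-phrase is extracted from inside a complex-NP island (relative clause) (introduced by "who"), which blocks movement.
In A, the extraction path crosses only that-complement boundaries, which are transparent.
So A is grammatical.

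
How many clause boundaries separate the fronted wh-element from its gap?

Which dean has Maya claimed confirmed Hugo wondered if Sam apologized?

"which dean" is extracted from the subject of "confirmed".
Boundaries crossed, outermost first: [Ø] — 1 in total.

1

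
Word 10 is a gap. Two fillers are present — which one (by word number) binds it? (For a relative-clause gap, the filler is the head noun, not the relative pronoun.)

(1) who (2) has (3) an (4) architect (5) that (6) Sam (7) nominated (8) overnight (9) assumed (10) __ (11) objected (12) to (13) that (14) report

1

The marked gap is the subject of "objected".
Its filler is the fronted wh-phrase "who", at word 1.
(The other dependency links word 4 to a gap after word 7.)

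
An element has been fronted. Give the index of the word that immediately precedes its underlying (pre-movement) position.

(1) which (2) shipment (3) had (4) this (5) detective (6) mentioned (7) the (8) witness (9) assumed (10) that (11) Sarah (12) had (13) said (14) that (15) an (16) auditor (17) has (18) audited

The displaced element is "which shipment" (word 2).
It is linked across 3 clause boundaries (Ø → that → that).
It functions as the direct object of "audited", so the gap sits immediately after word 18 ("audited").
Base order: This detective had mentioned the witness assumed that Sarah had said that an auditor has audited which shipment.

18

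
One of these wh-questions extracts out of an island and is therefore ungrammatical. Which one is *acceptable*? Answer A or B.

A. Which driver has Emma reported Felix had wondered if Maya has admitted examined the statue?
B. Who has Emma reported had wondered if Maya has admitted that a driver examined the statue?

B

In A, the wh-phrase is extracted from inside a wh-island (introduced by "if"), which blocks movement.
In B, the extraction path crosses only that-complement boundaries, which are transparent.
So B is grammatical.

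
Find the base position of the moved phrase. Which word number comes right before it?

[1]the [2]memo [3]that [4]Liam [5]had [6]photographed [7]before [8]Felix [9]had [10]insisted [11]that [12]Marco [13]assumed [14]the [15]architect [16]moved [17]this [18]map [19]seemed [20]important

6

The displaced element is "the memo" (word 2).
It functions as the direct object of "photographed", so the gap sits immediately after word 6 ("photographed").
Base order: Liam had photographed the memo before Felix had insisted that Marco assumed the architect moved this map.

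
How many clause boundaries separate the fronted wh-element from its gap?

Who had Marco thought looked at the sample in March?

1

"who" is extracted from the subject of "looked".
Boundaries crossed, outermost first: [Ø] — 1 in total.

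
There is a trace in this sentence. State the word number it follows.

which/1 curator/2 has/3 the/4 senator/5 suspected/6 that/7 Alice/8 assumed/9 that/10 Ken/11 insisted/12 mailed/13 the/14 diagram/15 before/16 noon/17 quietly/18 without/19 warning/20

12

The displaced element is "which curator" (word 2).
It is linked across 3 clause boundaries (that → that → Ø).
It functions as the subject of "mailed", so the gap sits immediately after word 12 ("insisted").
Base order: The senator has suspected that Alice assumed that Ken insisted which curator mailed the diagram before noon quietly without warning.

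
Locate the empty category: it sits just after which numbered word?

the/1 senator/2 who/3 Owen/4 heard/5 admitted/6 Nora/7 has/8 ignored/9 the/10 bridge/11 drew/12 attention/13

5

The displaced element is "the senator" (word 2).
It is linked across 1 clause boundary (Ø).
It functions as the subject of "admitted", so the gap sits immediately after word 5 ("heard").
Base order: Owen heard that the senator admitted Nora has ignored the bridge.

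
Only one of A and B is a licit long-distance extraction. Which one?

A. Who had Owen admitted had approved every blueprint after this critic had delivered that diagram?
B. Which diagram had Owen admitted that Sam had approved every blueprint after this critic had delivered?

A

In B, the wh-phrase is extracted from inside an adjunct island (introduced by "after"), which blocks movement.
In A, the extraction path crosses only that-complement boundaries, which are transparent.
So A is grammatical.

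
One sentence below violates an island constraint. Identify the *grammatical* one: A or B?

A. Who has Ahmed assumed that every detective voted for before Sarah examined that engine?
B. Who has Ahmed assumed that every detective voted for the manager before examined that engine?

In B, the wh-phrase is extracted from inside an adjunct island (introduced by "before"), which blocks movement.
In A, the extraction path crosses only that-complement boundaries, which are transparent.
So A is grammatical.

A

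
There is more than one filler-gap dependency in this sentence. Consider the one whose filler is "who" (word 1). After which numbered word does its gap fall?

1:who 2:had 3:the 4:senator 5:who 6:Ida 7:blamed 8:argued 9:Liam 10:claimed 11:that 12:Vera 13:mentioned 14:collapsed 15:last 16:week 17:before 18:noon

13

The displaced element is "who" (word 1).
It is linked across 3 clause boundaries (Ø → that → Ø).
It functions as the subject of "collapsed", so the gap sits immediately after word 13 ("mentioned").
Base order: The senator who Ida blamed had argued Liam claimed that Vera mentioned that who collapsed last week before noon.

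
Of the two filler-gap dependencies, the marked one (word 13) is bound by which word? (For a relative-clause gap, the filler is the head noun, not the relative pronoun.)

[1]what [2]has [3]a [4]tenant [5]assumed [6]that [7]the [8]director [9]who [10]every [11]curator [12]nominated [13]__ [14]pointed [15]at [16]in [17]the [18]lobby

The marked gap is inside the relative clause, the direct object of "nominated".
Its filler is the head noun "director" (via "who"), at word 8.
(The other dependency links word 1 to a gap after word 15.)

8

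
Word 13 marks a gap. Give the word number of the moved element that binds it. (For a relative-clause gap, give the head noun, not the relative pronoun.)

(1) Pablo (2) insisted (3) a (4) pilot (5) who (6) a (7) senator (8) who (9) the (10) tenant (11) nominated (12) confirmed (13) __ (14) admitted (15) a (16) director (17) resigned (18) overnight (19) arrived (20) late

4

The gap at 13 is the subject of "admitted", inside a relative clause.
The relative pronoun is "who" (word 5); it is bound by the head noun immediately before it.
Its filler is the head noun "pilot", at word 4.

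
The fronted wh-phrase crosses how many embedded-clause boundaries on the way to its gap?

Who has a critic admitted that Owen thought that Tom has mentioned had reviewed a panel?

"who" is extracted from the subject of "reviewed".
Boundaries crossed, outermost first: [that], [that], [Ø] — 3 in total.

3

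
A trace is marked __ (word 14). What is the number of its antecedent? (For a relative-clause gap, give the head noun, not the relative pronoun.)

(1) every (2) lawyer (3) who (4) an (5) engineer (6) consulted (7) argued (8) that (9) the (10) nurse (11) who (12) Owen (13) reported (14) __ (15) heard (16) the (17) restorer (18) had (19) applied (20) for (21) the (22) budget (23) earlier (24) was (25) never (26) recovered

10

The gap at 14 is the subject of "heard", inside a relative clause.
The relative pronoun is "who" (word 11); it is bound by the head noun immediately before it.
Its filler is the head noun "nurse", at word 10.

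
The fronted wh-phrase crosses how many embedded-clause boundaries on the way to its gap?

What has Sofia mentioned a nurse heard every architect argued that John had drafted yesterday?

"what" is extracted from the object of "drafted".
Boundaries crossed, outermost first: [Ø], [Ø], [that] — 3 in total.

3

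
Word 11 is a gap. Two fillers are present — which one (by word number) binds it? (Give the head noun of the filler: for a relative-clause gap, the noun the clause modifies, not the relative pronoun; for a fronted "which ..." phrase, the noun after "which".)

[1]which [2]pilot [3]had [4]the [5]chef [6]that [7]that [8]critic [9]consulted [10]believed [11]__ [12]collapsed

The marked gap is the subject of "collapsed".
Its filler is the fronted wh-phrase "which pilot", at word 2.
(The other dependency links word 5 to a gap after word 9.)

2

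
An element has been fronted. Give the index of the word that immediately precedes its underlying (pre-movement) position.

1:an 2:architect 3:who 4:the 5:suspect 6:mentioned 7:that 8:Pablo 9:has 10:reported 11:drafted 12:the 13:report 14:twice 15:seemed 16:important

The displaced element is "an architect" (word 2).
It is linked across 2 clause boundaries (that → Ø).
It functions as the subject of "drafted", so the gap sits immediately after word 10 ("reported").
Base order: The suspect mentioned that Pablo has reported that an architect drafted the report twice.

10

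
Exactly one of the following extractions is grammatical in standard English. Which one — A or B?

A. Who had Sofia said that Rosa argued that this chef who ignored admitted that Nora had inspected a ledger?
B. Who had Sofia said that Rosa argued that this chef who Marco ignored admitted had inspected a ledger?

In A, the wh-phrase is extracted from inside a complex-NP island (relative clause) (introduced by "who"), which blocks movement.
In B, the extraction path crosses only that-complement boundaries, which are transparent.
So B is grammatical.

B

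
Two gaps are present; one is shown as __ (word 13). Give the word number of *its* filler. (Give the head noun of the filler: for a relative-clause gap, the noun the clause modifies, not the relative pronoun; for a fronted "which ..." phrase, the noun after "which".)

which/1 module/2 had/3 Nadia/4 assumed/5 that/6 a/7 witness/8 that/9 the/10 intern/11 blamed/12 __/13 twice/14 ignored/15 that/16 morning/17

The marked gap is inside the relative clause, the direct object of "blamed".
Its filler is the head noun "witness" (via "that"), at word 8.
(The other dependency links word 2 to a gap after word 15.)

8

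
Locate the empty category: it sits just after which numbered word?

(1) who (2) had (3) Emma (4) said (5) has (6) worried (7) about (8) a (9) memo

The displaced element is "who" (word 1).
It is linked across 1 clause boundary (Ø).
It functions as the subject of "worried", so the gap sits immediately after word 4 ("said").
Base order: Emma had said that who has worried about a memo.

4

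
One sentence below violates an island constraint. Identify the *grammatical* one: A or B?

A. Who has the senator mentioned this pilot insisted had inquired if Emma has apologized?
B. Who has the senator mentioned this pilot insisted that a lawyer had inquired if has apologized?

In B, the wh-phrase is extracted from inside a wh-island (introduced by "if"), which blocks movement.
In A, the extraction path crosses only that-complement boundaries, which are transparent.
So A is grammatical.

A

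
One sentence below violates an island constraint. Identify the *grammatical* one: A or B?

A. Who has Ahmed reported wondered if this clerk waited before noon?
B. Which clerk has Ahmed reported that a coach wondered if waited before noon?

A

In B, the wh-phrase is extracted from inside a wh-island (introduced by "if"), which blocks movement.
In A, the extraction path crosses only that-complement boundaries, which are transparent.
So A is grammatical.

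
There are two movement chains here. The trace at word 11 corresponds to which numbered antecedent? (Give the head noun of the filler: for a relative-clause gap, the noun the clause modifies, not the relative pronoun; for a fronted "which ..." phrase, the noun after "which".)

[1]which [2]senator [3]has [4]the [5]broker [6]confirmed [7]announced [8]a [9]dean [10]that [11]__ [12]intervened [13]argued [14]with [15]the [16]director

9

The marked gap is inside the relative clause, the subject of "intervened".
Its filler is the head noun "dean" (via "that"), at word 9.
(The other dependency links word 2 to a gap after word 6.)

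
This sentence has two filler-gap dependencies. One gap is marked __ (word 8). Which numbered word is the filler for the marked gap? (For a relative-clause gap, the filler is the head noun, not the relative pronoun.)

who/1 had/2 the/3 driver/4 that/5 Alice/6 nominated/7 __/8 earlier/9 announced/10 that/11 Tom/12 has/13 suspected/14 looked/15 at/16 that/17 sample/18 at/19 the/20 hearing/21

The marked gap is inside the relative clause, the direct object of "nominated".
Its filler is the head noun "driver" (via "that"), at word 4.
(The other dependency links word 1 to a gap after word 14.)

4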